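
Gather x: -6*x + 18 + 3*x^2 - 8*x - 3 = 3*x^2 - 14*x + 15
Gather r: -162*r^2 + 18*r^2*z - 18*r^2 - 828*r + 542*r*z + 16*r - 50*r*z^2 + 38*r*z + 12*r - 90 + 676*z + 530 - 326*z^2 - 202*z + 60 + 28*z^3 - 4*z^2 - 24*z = r^2*(18*z - 180) + r*(-50*z^2 + 580*z - 800) + 28*z^3 - 330*z^2 + 450*z + 500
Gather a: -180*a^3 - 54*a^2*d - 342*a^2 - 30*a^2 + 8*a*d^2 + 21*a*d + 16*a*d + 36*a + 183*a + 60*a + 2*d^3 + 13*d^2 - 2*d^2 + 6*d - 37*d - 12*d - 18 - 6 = -180*a^3 + a^2*(-54*d - 372) + a*(8*d^2 + 37*d + 279) + 2*d^3 + 11*d^2 - 43*d - 24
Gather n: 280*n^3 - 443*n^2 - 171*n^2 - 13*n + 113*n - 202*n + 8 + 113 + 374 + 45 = 280*n^3 - 614*n^2 - 102*n + 540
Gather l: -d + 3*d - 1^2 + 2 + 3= 2*d + 4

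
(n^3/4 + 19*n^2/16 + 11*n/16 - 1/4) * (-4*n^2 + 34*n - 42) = -n^5 + 15*n^4/4 + 217*n^3/8 - 51*n^2/2 - 299*n/8 + 21/2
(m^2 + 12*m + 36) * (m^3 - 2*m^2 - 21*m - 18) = m^5 + 10*m^4 - 9*m^3 - 342*m^2 - 972*m - 648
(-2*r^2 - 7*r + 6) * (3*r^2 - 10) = -6*r^4 - 21*r^3 + 38*r^2 + 70*r - 60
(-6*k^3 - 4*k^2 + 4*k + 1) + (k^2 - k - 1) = -6*k^3 - 3*k^2 + 3*k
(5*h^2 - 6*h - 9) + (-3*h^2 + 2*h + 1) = 2*h^2 - 4*h - 8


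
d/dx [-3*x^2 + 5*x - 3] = 5 - 6*x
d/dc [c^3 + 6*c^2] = 3*c*(c + 4)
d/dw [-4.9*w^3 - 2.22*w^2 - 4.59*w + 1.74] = -14.7*w^2 - 4.44*w - 4.59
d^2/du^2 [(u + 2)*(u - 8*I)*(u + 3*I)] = 6*u + 4 - 10*I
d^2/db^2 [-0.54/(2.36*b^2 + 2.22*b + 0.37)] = (6.015168*b^2 + 5.658336*b - 0.54*(4.72*b + 2.22)*(9.44*b + 4.44) + 0.943056)/(2.36*b^2 + 2.22*b + 0.37)^3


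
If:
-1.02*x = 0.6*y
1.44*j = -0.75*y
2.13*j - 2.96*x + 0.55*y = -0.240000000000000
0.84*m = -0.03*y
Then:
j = 0.11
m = 0.01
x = 0.12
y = -0.20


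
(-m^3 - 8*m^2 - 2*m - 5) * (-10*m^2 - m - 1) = 10*m^5 + 81*m^4 + 29*m^3 + 60*m^2 + 7*m + 5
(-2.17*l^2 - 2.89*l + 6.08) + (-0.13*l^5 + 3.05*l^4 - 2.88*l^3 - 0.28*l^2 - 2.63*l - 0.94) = -0.13*l^5 + 3.05*l^4 - 2.88*l^3 - 2.45*l^2 - 5.52*l + 5.14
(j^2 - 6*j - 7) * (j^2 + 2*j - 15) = j^4 - 4*j^3 - 34*j^2 + 76*j + 105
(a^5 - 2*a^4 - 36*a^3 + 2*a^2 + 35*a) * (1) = a^5 - 2*a^4 - 36*a^3 + 2*a^2 + 35*a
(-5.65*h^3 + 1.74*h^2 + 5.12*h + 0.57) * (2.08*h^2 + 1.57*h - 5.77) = -11.752*h^5 - 5.2513*h^4 + 45.9819*h^3 - 0.815799999999998*h^2 - 28.6475*h - 3.2889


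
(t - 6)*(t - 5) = t^2 - 11*t + 30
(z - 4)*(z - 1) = z^2 - 5*z + 4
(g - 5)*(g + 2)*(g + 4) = g^3 + g^2 - 22*g - 40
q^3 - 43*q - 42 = (q - 7)*(q + 1)*(q + 6)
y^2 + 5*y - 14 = (y - 2)*(y + 7)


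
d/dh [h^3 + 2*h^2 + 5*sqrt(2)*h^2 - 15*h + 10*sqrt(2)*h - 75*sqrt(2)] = 3*h^2 + 4*h + 10*sqrt(2)*h - 15 + 10*sqrt(2)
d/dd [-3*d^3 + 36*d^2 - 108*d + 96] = -9*d^2 + 72*d - 108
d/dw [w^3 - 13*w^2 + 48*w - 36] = 3*w^2 - 26*w + 48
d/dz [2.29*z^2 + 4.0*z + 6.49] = 4.58*z + 4.0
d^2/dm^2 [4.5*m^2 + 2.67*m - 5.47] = 9.00000000000000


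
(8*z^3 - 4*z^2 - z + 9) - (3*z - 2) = 8*z^3 - 4*z^2 - 4*z + 11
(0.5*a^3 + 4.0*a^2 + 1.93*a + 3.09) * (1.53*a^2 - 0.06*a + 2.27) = 0.765*a^5 + 6.09*a^4 + 3.8479*a^3 + 13.6919*a^2 + 4.1957*a + 7.0143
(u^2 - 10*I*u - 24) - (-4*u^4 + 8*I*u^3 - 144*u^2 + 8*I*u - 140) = 4*u^4 - 8*I*u^3 + 145*u^2 - 18*I*u + 116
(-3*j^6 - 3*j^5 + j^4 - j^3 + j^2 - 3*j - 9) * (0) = 0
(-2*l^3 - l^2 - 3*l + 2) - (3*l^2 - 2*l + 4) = -2*l^3 - 4*l^2 - l - 2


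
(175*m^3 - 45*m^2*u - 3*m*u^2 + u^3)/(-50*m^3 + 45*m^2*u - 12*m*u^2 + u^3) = (7*m + u)/(-2*m + u)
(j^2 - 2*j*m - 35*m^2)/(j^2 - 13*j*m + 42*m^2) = (j + 5*m)/(j - 6*m)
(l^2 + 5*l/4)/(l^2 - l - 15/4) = l*(4*l + 5)/(4*l^2 - 4*l - 15)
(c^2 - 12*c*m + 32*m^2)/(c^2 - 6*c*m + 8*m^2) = (c - 8*m)/(c - 2*m)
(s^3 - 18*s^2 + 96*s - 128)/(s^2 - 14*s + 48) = (s^2 - 10*s + 16)/(s - 6)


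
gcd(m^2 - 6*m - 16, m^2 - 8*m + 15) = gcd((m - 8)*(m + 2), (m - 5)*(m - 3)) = 1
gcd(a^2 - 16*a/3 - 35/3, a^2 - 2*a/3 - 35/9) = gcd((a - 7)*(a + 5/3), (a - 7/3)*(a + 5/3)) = a + 5/3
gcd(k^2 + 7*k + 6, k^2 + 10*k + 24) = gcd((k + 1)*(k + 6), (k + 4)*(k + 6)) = k + 6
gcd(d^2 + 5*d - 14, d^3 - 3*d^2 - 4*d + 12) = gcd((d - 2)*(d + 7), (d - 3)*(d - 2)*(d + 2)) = d - 2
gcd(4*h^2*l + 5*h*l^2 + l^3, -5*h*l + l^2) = l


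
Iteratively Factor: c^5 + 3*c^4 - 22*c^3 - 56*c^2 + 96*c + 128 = (c + 4)*(c^4 - c^3 - 18*c^2 + 16*c + 32) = (c - 2)*(c + 4)*(c^3 + c^2 - 16*c - 16) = (c - 4)*(c - 2)*(c + 4)*(c^2 + 5*c + 4) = (c - 4)*(c - 2)*(c + 1)*(c + 4)*(c + 4)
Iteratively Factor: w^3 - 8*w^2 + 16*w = (w)*(w^2 - 8*w + 16) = w*(w - 4)*(w - 4)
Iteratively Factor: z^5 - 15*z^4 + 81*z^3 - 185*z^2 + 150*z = (z - 2)*(z^4 - 13*z^3 + 55*z^2 - 75*z) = (z - 5)*(z - 2)*(z^3 - 8*z^2 + 15*z) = (z - 5)*(z - 3)*(z - 2)*(z^2 - 5*z) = z*(z - 5)*(z - 3)*(z - 2)*(z - 5)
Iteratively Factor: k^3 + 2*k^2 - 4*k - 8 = (k - 2)*(k^2 + 4*k + 4) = (k - 2)*(k + 2)*(k + 2)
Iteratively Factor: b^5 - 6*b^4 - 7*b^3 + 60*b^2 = (b + 3)*(b^4 - 9*b^3 + 20*b^2) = b*(b + 3)*(b^3 - 9*b^2 + 20*b) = b*(b - 5)*(b + 3)*(b^2 - 4*b) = b*(b - 5)*(b - 4)*(b + 3)*(b)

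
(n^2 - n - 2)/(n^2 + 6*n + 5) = (n - 2)/(n + 5)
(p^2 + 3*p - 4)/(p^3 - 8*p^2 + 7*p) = (p + 4)/(p*(p - 7))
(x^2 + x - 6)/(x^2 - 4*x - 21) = (x - 2)/(x - 7)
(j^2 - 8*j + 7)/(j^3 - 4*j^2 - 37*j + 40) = (j - 7)/(j^2 - 3*j - 40)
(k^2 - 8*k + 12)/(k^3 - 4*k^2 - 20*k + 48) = 1/(k + 4)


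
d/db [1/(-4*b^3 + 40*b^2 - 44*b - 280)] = (3*b^2 - 20*b + 11)/(4*(b^3 - 10*b^2 + 11*b + 70)^2)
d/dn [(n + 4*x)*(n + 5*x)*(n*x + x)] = x*(3*n^2 + 18*n*x + 2*n + 20*x^2 + 9*x)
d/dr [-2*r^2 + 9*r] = 9 - 4*r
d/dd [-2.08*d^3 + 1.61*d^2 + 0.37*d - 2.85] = -6.24*d^2 + 3.22*d + 0.37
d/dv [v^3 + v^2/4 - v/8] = 3*v^2 + v/2 - 1/8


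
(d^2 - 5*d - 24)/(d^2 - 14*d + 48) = (d + 3)/(d - 6)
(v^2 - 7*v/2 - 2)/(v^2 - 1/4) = 2*(v - 4)/(2*v - 1)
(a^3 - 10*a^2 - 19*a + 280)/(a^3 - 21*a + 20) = (a^2 - 15*a + 56)/(a^2 - 5*a + 4)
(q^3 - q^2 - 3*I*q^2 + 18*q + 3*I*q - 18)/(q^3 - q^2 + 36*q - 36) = (q + 3*I)/(q + 6*I)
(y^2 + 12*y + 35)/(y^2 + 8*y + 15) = (y + 7)/(y + 3)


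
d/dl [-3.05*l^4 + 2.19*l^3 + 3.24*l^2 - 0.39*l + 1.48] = -12.2*l^3 + 6.57*l^2 + 6.48*l - 0.39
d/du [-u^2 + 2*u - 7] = 2 - 2*u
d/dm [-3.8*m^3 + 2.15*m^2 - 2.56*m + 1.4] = -11.4*m^2 + 4.3*m - 2.56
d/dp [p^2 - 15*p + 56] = 2*p - 15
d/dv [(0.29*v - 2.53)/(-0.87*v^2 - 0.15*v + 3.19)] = (0.2523*v^2 - 4.4022*v + 0.5456)/(0.7569*v^4 + 0.261*v^3 - 5.5281*v^2 - 0.957*v + 10.1761)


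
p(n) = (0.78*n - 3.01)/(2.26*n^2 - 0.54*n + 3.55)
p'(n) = (0.54 - 4.52*n)*(0.78*n - 3.01)/(2.26*n^2 - 0.54*n + 3.55)^2 + 0.78/(2.26*n^2 - 0.54*n + 3.55)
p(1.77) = -0.17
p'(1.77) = 0.21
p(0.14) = -0.82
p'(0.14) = 0.24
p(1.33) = -0.29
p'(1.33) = 0.35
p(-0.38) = -0.81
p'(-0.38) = -0.26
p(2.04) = -0.12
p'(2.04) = 0.15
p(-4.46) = -0.13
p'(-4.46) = -0.04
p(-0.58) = -0.75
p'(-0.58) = -0.34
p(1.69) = -0.19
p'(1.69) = 0.23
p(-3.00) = -0.21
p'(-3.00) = -0.09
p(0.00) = -0.85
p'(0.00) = 0.09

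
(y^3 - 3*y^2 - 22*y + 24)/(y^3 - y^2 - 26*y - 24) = (y - 1)/(y + 1)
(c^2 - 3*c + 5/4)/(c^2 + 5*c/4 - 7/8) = 2*(2*c - 5)/(4*c + 7)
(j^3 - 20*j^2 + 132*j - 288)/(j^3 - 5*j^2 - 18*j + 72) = (j^2 - 14*j + 48)/(j^2 + j - 12)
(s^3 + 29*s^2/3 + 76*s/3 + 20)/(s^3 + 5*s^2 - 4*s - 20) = (s^2 + 23*s/3 + 10)/(s^2 + 3*s - 10)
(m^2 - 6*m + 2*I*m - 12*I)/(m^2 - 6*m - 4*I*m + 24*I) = (m + 2*I)/(m - 4*I)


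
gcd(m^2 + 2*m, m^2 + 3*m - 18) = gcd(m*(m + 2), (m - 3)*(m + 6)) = 1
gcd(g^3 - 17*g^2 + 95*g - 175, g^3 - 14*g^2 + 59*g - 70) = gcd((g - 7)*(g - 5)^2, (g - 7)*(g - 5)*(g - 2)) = g^2 - 12*g + 35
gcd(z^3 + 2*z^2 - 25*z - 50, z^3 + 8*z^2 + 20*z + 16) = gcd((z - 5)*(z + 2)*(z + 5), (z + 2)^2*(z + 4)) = z + 2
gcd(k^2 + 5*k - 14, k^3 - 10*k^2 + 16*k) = k - 2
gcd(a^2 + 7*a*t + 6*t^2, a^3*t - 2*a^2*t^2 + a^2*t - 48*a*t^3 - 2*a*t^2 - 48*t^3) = a + 6*t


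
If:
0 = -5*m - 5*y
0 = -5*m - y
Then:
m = 0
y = 0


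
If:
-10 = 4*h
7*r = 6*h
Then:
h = -5/2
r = -15/7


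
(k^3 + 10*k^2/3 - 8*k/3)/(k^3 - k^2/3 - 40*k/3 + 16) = k*(3*k - 2)/(3*k^2 - 13*k + 12)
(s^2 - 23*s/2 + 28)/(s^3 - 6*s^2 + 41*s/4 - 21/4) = 2*(s - 8)/(2*s^2 - 5*s + 3)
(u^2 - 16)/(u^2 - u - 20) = (u - 4)/(u - 5)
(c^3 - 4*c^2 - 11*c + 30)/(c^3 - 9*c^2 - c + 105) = (c - 2)/(c - 7)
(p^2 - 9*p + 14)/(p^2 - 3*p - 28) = (p - 2)/(p + 4)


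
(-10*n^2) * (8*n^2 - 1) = -80*n^4 + 10*n^2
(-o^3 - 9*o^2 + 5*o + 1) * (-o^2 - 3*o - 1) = o^5 + 12*o^4 + 23*o^3 - 7*o^2 - 8*o - 1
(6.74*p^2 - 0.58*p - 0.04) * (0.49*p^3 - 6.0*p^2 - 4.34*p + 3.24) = 3.3026*p^5 - 40.7242*p^4 - 25.7912*p^3 + 24.5948*p^2 - 1.7056*p - 0.1296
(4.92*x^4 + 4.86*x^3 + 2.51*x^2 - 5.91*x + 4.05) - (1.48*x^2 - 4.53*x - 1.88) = 4.92*x^4 + 4.86*x^3 + 1.03*x^2 - 1.38*x + 5.93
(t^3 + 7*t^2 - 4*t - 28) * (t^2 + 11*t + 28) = t^5 + 18*t^4 + 101*t^3 + 124*t^2 - 420*t - 784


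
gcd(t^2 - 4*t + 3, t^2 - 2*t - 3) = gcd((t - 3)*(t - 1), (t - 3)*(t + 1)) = t - 3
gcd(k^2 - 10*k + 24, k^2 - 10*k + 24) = k^2 - 10*k + 24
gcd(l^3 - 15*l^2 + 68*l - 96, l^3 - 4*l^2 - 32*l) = l - 8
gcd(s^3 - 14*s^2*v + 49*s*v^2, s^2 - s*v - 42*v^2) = s - 7*v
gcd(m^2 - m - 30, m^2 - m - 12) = 1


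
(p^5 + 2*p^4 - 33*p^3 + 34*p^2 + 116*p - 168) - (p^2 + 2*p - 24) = p^5 + 2*p^4 - 33*p^3 + 33*p^2 + 114*p - 144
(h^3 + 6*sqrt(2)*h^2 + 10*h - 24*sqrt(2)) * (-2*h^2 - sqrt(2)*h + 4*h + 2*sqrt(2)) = -2*h^5 - 13*sqrt(2)*h^4 + 4*h^4 - 32*h^3 + 26*sqrt(2)*h^3 + 38*sqrt(2)*h^2 + 64*h^2 - 76*sqrt(2)*h + 48*h - 96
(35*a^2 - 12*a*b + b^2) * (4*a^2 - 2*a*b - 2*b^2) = 140*a^4 - 118*a^3*b - 42*a^2*b^2 + 22*a*b^3 - 2*b^4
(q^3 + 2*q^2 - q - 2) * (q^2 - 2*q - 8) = q^5 - 13*q^3 - 16*q^2 + 12*q + 16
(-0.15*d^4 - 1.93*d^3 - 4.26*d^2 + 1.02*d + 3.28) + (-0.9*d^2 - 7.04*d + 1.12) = -0.15*d^4 - 1.93*d^3 - 5.16*d^2 - 6.02*d + 4.4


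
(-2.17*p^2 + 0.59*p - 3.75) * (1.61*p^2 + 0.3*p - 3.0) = -3.4937*p^4 + 0.2989*p^3 + 0.649499999999999*p^2 - 2.895*p + 11.25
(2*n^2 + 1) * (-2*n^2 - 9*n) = -4*n^4 - 18*n^3 - 2*n^2 - 9*n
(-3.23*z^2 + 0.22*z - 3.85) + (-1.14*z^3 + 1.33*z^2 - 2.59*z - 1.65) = -1.14*z^3 - 1.9*z^2 - 2.37*z - 5.5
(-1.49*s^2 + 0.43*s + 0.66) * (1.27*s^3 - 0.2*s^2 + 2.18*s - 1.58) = -1.8923*s^5 + 0.8441*s^4 - 2.496*s^3 + 3.1596*s^2 + 0.7594*s - 1.0428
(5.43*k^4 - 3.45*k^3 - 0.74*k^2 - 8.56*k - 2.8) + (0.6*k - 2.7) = 5.43*k^4 - 3.45*k^3 - 0.74*k^2 - 7.96*k - 5.5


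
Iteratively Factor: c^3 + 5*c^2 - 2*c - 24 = (c + 4)*(c^2 + c - 6) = (c + 3)*(c + 4)*(c - 2)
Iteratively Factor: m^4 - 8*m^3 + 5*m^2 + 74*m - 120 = (m + 3)*(m^3 - 11*m^2 + 38*m - 40) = (m - 2)*(m + 3)*(m^2 - 9*m + 20) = (m - 5)*(m - 2)*(m + 3)*(m - 4)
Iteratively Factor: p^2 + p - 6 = (p - 2)*(p + 3)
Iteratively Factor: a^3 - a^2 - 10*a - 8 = (a + 1)*(a^2 - 2*a - 8) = (a - 4)*(a + 1)*(a + 2)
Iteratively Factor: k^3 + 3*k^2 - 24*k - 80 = (k + 4)*(k^2 - k - 20) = (k + 4)^2*(k - 5)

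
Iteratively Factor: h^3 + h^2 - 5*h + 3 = (h - 1)*(h^2 + 2*h - 3) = (h - 1)*(h + 3)*(h - 1)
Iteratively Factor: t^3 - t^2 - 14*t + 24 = (t + 4)*(t^2 - 5*t + 6) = (t - 3)*(t + 4)*(t - 2)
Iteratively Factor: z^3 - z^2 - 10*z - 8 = (z + 2)*(z^2 - 3*z - 4) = (z + 1)*(z + 2)*(z - 4)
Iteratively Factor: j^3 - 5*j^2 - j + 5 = (j + 1)*(j^2 - 6*j + 5) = (j - 5)*(j + 1)*(j - 1)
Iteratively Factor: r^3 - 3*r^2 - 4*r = (r + 1)*(r^2 - 4*r) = r*(r + 1)*(r - 4)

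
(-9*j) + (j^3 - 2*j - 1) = j^3 - 11*j - 1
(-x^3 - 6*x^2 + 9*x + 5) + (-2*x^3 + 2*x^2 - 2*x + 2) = -3*x^3 - 4*x^2 + 7*x + 7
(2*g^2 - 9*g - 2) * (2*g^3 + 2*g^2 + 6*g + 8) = 4*g^5 - 14*g^4 - 10*g^3 - 42*g^2 - 84*g - 16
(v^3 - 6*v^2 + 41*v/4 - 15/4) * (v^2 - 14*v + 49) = v^5 - 20*v^4 + 573*v^3/4 - 1765*v^2/4 + 2219*v/4 - 735/4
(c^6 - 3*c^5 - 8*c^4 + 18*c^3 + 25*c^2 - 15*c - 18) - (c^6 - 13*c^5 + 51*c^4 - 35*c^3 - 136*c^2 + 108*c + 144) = 10*c^5 - 59*c^4 + 53*c^3 + 161*c^2 - 123*c - 162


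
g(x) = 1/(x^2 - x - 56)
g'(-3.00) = 0.00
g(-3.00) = -0.02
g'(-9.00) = 0.02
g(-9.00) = 0.03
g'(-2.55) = 0.00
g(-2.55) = -0.02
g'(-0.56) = 0.00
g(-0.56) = -0.02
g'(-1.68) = 0.00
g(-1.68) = -0.02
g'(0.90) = -0.00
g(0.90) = -0.02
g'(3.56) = -0.00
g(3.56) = -0.02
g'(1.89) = -0.00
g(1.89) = -0.02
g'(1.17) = -0.00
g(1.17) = -0.02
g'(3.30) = -0.00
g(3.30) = -0.02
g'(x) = (1 - 2*x)/(x^2 - x - 56)^2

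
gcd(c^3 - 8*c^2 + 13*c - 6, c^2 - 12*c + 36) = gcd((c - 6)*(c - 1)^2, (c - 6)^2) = c - 6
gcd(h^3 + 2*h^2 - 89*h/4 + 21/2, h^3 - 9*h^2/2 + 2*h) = h - 1/2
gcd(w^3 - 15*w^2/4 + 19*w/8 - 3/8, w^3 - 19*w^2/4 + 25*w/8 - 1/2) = w^2 - 3*w/4 + 1/8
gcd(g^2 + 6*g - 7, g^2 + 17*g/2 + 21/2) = g + 7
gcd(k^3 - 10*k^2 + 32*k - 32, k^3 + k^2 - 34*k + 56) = k^2 - 6*k + 8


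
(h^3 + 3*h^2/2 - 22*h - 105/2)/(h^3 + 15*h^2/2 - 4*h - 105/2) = (2*h^2 - 3*h - 35)/(2*h^2 + 9*h - 35)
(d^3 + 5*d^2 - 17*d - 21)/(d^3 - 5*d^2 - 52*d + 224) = (d^2 - 2*d - 3)/(d^2 - 12*d + 32)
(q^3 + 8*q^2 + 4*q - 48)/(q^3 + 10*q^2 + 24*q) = (q - 2)/q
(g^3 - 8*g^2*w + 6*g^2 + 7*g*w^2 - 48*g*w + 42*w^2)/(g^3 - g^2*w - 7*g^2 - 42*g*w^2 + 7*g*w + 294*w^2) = (g^2 - g*w + 6*g - 6*w)/(g^2 + 6*g*w - 7*g - 42*w)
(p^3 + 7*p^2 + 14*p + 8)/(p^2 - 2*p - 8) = (p^2 + 5*p + 4)/(p - 4)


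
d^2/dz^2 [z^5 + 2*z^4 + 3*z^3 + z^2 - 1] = 20*z^3 + 24*z^2 + 18*z + 2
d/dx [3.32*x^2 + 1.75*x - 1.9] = 6.64*x + 1.75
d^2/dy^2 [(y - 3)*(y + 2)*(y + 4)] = 6*y + 6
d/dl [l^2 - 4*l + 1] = 2*l - 4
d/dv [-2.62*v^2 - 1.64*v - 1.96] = -5.24*v - 1.64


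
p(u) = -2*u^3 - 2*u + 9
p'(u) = -6*u^2 - 2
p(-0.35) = 9.79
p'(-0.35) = -2.74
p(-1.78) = 23.84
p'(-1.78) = -21.01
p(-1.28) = 15.75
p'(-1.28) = -11.83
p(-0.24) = 9.51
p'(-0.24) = -2.35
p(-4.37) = 184.65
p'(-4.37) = -116.58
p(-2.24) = 35.96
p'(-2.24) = -32.11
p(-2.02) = 29.52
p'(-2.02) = -26.48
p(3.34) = -72.20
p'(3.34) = -68.93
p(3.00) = -51.00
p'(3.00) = -56.00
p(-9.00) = 1485.00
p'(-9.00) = -488.00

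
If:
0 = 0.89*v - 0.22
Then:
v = 0.25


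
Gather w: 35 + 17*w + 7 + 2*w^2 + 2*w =2*w^2 + 19*w + 42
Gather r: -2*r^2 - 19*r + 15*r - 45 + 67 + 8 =-2*r^2 - 4*r + 30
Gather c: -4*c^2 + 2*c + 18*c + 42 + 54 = -4*c^2 + 20*c + 96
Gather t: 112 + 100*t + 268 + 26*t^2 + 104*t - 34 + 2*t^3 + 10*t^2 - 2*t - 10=2*t^3 + 36*t^2 + 202*t + 336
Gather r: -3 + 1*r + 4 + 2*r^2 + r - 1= 2*r^2 + 2*r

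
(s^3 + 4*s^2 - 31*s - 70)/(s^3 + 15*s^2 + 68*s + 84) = (s - 5)/(s + 6)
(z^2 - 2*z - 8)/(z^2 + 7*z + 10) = (z - 4)/(z + 5)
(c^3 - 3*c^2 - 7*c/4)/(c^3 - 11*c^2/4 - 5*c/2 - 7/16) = 4*c/(4*c + 1)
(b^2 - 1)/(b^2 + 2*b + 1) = (b - 1)/(b + 1)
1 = 1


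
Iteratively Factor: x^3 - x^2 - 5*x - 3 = (x + 1)*(x^2 - 2*x - 3) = (x + 1)^2*(x - 3)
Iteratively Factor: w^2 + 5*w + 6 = (w + 2)*(w + 3)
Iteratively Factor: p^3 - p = (p)*(p^2 - 1) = p*(p + 1)*(p - 1)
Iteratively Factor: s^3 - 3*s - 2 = (s - 2)*(s^2 + 2*s + 1) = (s - 2)*(s + 1)*(s + 1)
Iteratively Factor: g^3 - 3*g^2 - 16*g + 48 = (g - 3)*(g^2 - 16) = (g - 4)*(g - 3)*(g + 4)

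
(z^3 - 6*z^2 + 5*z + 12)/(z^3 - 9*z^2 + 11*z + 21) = (z - 4)/(z - 7)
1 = 1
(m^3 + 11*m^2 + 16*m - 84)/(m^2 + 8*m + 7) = (m^2 + 4*m - 12)/(m + 1)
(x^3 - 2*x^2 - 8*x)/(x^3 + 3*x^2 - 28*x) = (x + 2)/(x + 7)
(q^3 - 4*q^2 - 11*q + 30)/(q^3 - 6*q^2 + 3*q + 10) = (q + 3)/(q + 1)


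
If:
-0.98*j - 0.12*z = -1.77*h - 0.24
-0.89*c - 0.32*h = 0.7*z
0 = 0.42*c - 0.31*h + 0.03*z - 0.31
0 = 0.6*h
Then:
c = 0.81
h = 0.00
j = 0.37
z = -1.03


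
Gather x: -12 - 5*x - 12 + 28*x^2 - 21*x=28*x^2 - 26*x - 24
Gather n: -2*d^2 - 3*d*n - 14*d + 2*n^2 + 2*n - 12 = -2*d^2 - 14*d + 2*n^2 + n*(2 - 3*d) - 12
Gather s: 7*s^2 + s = 7*s^2 + s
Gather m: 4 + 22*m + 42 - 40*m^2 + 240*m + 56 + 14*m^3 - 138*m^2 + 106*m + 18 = 14*m^3 - 178*m^2 + 368*m + 120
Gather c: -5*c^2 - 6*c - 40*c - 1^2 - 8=-5*c^2 - 46*c - 9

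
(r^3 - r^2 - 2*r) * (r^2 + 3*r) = r^5 + 2*r^4 - 5*r^3 - 6*r^2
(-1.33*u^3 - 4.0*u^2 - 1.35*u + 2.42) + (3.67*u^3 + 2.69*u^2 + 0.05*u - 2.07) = 2.34*u^3 - 1.31*u^2 - 1.3*u + 0.35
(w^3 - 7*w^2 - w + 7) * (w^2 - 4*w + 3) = w^5 - 11*w^4 + 30*w^3 - 10*w^2 - 31*w + 21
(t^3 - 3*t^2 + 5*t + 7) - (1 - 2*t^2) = t^3 - t^2 + 5*t + 6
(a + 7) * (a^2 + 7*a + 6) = a^3 + 14*a^2 + 55*a + 42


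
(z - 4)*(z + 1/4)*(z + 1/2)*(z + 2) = z^4 - 5*z^3/4 - 75*z^2/8 - 25*z/4 - 1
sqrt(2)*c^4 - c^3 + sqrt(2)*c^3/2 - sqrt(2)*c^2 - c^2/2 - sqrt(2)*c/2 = c*(c - sqrt(2))*(c + sqrt(2)/2)*(sqrt(2)*c + sqrt(2)/2)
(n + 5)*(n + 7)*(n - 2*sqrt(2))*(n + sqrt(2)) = n^4 - sqrt(2)*n^3 + 12*n^3 - 12*sqrt(2)*n^2 + 31*n^2 - 35*sqrt(2)*n - 48*n - 140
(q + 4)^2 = q^2 + 8*q + 16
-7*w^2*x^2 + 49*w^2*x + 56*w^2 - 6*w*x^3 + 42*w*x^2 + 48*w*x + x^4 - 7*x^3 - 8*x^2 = (-7*w + x)*(w + x)*(x - 8)*(x + 1)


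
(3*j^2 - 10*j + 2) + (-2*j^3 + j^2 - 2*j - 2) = -2*j^3 + 4*j^2 - 12*j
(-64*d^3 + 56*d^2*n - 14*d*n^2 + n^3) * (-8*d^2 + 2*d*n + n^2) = 512*d^5 - 576*d^4*n + 160*d^3*n^2 + 20*d^2*n^3 - 12*d*n^4 + n^5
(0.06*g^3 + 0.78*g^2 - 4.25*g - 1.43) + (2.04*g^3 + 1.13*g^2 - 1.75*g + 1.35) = 2.1*g^3 + 1.91*g^2 - 6.0*g - 0.0799999999999998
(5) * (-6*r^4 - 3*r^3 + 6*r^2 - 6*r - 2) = -30*r^4 - 15*r^3 + 30*r^2 - 30*r - 10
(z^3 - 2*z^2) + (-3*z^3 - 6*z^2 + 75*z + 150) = -2*z^3 - 8*z^2 + 75*z + 150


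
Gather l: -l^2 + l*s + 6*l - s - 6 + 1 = -l^2 + l*(s + 6) - s - 5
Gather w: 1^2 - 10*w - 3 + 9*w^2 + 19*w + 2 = 9*w^2 + 9*w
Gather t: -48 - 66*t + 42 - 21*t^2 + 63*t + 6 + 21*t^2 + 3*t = 0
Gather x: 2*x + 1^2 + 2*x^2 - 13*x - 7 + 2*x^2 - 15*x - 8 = 4*x^2 - 26*x - 14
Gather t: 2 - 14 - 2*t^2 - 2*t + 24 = -2*t^2 - 2*t + 12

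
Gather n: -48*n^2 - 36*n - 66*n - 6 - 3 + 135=-48*n^2 - 102*n + 126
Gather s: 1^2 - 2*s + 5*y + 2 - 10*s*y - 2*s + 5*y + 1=s*(-10*y - 4) + 10*y + 4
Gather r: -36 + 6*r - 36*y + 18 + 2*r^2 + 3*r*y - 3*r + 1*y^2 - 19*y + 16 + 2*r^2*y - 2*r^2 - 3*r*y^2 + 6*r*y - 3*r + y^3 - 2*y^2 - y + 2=2*r^2*y + r*(-3*y^2 + 9*y) + y^3 - y^2 - 56*y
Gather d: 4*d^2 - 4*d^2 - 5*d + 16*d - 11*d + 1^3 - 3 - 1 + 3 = 0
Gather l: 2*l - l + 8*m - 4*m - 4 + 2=l + 4*m - 2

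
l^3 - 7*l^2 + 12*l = l*(l - 4)*(l - 3)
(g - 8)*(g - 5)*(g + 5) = g^3 - 8*g^2 - 25*g + 200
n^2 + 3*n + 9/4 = (n + 3/2)^2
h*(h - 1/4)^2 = h^3 - h^2/2 + h/16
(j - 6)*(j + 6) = j^2 - 36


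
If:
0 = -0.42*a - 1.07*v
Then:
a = -2.54761904761905*v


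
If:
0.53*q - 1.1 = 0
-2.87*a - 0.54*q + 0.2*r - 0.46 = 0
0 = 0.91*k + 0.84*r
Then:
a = 0.0696864111498258*r - 0.550785615672868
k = -0.923076923076923*r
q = 2.08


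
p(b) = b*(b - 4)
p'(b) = 2*b - 4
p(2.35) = -3.88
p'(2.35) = 0.70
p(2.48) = -3.77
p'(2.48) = 0.96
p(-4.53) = 38.64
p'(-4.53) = -13.06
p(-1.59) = 8.89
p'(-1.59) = -7.18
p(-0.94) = 4.64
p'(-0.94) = -5.88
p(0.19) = -0.72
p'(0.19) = -3.62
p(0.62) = -2.10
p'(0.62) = -2.76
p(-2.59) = 17.07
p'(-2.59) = -9.18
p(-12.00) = 192.00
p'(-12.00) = -28.00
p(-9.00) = 117.00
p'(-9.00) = -22.00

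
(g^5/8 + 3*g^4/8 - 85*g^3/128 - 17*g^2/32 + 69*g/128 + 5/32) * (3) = 3*g^5/8 + 9*g^4/8 - 255*g^3/128 - 51*g^2/32 + 207*g/128 + 15/32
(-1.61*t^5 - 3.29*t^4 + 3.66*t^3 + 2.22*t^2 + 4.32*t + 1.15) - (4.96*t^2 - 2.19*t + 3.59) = -1.61*t^5 - 3.29*t^4 + 3.66*t^3 - 2.74*t^2 + 6.51*t - 2.44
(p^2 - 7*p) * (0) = 0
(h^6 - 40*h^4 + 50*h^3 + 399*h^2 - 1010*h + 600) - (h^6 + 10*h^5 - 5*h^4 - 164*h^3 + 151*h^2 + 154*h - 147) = -10*h^5 - 35*h^4 + 214*h^3 + 248*h^2 - 1164*h + 747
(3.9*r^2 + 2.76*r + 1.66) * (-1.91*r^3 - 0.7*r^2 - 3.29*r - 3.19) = -7.449*r^5 - 8.0016*r^4 - 17.9336*r^3 - 22.6834*r^2 - 14.2658*r - 5.2954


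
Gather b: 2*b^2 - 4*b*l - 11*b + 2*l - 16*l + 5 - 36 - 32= 2*b^2 + b*(-4*l - 11) - 14*l - 63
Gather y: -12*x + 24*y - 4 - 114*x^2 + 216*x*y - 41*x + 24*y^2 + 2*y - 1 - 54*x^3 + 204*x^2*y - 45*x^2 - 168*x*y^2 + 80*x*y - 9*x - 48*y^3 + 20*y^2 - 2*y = -54*x^3 - 159*x^2 - 62*x - 48*y^3 + y^2*(44 - 168*x) + y*(204*x^2 + 296*x + 24) - 5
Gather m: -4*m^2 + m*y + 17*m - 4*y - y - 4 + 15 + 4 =-4*m^2 + m*(y + 17) - 5*y + 15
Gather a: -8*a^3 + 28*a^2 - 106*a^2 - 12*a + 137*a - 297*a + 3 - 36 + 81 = -8*a^3 - 78*a^2 - 172*a + 48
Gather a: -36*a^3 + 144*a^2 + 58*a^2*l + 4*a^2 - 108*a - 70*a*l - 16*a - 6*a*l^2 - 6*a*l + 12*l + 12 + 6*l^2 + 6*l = -36*a^3 + a^2*(58*l + 148) + a*(-6*l^2 - 76*l - 124) + 6*l^2 + 18*l + 12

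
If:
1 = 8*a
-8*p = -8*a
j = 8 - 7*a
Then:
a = 1/8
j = 57/8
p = 1/8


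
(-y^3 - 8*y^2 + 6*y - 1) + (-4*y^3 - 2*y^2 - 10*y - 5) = -5*y^3 - 10*y^2 - 4*y - 6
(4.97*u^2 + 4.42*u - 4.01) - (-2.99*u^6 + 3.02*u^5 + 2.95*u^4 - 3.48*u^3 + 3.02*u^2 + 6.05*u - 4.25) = 2.99*u^6 - 3.02*u^5 - 2.95*u^4 + 3.48*u^3 + 1.95*u^2 - 1.63*u + 0.24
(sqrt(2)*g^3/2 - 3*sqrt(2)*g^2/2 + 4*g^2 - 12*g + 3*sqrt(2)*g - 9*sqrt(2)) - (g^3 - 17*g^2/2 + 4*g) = -g^3 + sqrt(2)*g^3/2 - 3*sqrt(2)*g^2/2 + 25*g^2/2 - 16*g + 3*sqrt(2)*g - 9*sqrt(2)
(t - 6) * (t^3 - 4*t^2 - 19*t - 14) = t^4 - 10*t^3 + 5*t^2 + 100*t + 84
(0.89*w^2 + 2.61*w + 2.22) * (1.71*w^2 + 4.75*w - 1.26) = 1.5219*w^4 + 8.6906*w^3 + 15.0723*w^2 + 7.2564*w - 2.7972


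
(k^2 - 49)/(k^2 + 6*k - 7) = (k - 7)/(k - 1)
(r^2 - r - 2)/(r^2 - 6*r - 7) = (r - 2)/(r - 7)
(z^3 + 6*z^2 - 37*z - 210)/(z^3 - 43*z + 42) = (z + 5)/(z - 1)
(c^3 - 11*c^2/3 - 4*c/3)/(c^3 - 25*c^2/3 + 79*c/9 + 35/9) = 3*c*(c - 4)/(3*c^2 - 26*c + 35)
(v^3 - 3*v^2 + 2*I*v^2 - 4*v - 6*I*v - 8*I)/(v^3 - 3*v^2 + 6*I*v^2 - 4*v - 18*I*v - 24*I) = (v + 2*I)/(v + 6*I)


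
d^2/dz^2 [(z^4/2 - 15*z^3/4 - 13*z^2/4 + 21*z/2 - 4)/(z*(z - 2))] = (z^6 - 6*z^5 + 12*z^4 - 22*z^3 - 24*z^2 + 48*z - 32)/(z^3*(z^3 - 6*z^2 + 12*z - 8))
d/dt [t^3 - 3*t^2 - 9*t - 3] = 3*t^2 - 6*t - 9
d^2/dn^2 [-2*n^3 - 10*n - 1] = -12*n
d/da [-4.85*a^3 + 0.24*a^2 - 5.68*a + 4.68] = -14.55*a^2 + 0.48*a - 5.68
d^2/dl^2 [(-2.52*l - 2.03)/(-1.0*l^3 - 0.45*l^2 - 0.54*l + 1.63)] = (15.12*l^5 + 31.164*l^4 + 12.915*l^3 + 58.33485*l^2 + 33.90366*l + 8.598114)/(1.0*l^9 + 1.35*l^8 + 2.2275*l^7 - 3.340875*l^6 - 3.19815*l^5 - 5.877765*l^4 + 5.751624*l^3 + 2.160891*l^2 + 4.304178*l - 4.330747)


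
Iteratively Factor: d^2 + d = (d)*(d + 1)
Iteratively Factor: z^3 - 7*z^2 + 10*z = (z)*(z^2 - 7*z + 10) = z*(z - 2)*(z - 5)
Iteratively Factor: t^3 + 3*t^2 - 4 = (t + 2)*(t^2 + t - 2) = (t - 1)*(t + 2)*(t + 2)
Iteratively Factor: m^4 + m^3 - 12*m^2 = (m - 3)*(m^3 + 4*m^2) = m*(m - 3)*(m^2 + 4*m) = m^2*(m - 3)*(m + 4)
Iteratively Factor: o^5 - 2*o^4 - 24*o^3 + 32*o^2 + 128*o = (o)*(o^4 - 2*o^3 - 24*o^2 + 32*o + 128) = o*(o - 4)*(o^3 + 2*o^2 - 16*o - 32) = o*(o - 4)*(o + 2)*(o^2 - 16) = o*(o - 4)*(o + 2)*(o + 4)*(o - 4)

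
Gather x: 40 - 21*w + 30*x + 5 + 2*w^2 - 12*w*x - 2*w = 2*w^2 - 23*w + x*(30 - 12*w) + 45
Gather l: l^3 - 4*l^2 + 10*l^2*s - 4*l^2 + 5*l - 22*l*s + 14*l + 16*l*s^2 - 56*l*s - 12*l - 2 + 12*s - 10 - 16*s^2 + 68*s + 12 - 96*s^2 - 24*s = l^3 + l^2*(10*s - 8) + l*(16*s^2 - 78*s + 7) - 112*s^2 + 56*s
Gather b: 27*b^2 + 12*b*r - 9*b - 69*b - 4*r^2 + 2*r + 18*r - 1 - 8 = 27*b^2 + b*(12*r - 78) - 4*r^2 + 20*r - 9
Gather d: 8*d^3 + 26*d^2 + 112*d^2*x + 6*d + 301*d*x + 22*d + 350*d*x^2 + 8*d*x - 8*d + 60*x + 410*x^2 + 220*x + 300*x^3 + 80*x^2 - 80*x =8*d^3 + d^2*(112*x + 26) + d*(350*x^2 + 309*x + 20) + 300*x^3 + 490*x^2 + 200*x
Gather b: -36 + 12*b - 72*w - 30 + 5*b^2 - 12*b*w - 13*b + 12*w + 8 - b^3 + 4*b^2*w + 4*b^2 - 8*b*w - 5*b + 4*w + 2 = -b^3 + b^2*(4*w + 9) + b*(-20*w - 6) - 56*w - 56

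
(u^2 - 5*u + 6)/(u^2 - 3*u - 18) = (-u^2 + 5*u - 6)/(-u^2 + 3*u + 18)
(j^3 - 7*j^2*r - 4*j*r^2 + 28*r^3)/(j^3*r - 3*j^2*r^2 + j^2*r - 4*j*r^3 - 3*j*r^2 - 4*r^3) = (-j^3 + 7*j^2*r + 4*j*r^2 - 28*r^3)/(r*(-j^3 + 3*j^2*r - j^2 + 4*j*r^2 + 3*j*r + 4*r^2))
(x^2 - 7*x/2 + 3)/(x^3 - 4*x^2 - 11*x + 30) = (x - 3/2)/(x^2 - 2*x - 15)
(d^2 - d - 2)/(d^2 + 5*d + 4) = (d - 2)/(d + 4)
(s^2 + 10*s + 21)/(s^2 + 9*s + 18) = (s + 7)/(s + 6)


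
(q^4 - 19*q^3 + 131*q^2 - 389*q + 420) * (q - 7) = q^5 - 26*q^4 + 264*q^3 - 1306*q^2 + 3143*q - 2940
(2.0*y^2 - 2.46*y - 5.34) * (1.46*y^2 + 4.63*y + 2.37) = 2.92*y^4 + 5.6684*y^3 - 14.4462*y^2 - 30.5544*y - 12.6558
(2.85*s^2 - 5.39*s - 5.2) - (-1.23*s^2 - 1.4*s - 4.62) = 4.08*s^2 - 3.99*s - 0.58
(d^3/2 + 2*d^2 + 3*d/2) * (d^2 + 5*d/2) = d^5/2 + 13*d^4/4 + 13*d^3/2 + 15*d^2/4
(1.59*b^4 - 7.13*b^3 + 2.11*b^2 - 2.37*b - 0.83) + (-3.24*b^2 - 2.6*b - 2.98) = 1.59*b^4 - 7.13*b^3 - 1.13*b^2 - 4.97*b - 3.81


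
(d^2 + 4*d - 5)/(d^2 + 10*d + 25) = (d - 1)/(d + 5)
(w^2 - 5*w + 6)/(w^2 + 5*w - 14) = (w - 3)/(w + 7)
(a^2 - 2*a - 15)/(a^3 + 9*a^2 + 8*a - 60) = (a^2 - 2*a - 15)/(a^3 + 9*a^2 + 8*a - 60)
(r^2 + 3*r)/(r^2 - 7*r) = (r + 3)/(r - 7)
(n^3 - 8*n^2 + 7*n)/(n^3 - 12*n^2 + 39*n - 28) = n/(n - 4)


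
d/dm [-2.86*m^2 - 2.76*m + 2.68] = -5.72*m - 2.76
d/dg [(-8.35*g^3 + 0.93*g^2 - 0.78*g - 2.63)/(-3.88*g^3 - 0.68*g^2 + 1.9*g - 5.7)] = (-1.4210854715202e-14*g^5 + 9.2864*g^4 - 37.7828*g^3 + 113.4084*g^2 - 14.1788*g + 9.443)/(15.0544*g^6 + 5.2768*g^5 - 14.2816*g^4 + 41.648*g^3 + 11.362*g^2 - 21.66*g + 32.49)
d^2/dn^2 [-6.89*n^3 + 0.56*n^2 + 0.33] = 1.12 - 41.34*n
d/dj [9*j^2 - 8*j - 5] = 18*j - 8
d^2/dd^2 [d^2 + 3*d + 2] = 2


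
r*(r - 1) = r^2 - r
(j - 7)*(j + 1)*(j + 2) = j^3 - 4*j^2 - 19*j - 14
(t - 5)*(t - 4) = t^2 - 9*t + 20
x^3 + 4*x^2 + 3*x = x*(x + 1)*(x + 3)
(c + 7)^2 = c^2 + 14*c + 49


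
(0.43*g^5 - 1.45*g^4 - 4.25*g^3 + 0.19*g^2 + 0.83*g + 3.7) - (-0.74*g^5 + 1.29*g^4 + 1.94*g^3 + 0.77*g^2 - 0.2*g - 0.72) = 1.17*g^5 - 2.74*g^4 - 6.19*g^3 - 0.58*g^2 + 1.03*g + 4.42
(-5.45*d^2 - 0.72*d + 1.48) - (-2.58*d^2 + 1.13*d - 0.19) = -2.87*d^2 - 1.85*d + 1.67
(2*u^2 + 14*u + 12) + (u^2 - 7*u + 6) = 3*u^2 + 7*u + 18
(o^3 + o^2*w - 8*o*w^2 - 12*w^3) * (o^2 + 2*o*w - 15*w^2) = o^5 + 3*o^4*w - 21*o^3*w^2 - 43*o^2*w^3 + 96*o*w^4 + 180*w^5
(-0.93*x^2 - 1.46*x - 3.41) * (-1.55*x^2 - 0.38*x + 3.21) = 1.4415*x^4 + 2.6164*x^3 + 2.855*x^2 - 3.3908*x - 10.9461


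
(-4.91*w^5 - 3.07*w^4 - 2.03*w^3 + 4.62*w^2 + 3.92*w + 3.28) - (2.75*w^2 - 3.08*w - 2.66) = -4.91*w^5 - 3.07*w^4 - 2.03*w^3 + 1.87*w^2 + 7.0*w + 5.94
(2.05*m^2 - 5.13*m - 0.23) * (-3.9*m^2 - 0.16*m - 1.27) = -7.995*m^4 + 19.679*m^3 - 0.8857*m^2 + 6.5519*m + 0.2921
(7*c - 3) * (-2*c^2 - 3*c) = -14*c^3 - 15*c^2 + 9*c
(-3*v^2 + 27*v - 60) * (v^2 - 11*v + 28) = -3*v^4 + 60*v^3 - 441*v^2 + 1416*v - 1680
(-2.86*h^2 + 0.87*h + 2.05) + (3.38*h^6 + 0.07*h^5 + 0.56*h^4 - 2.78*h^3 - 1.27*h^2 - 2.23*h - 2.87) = 3.38*h^6 + 0.07*h^5 + 0.56*h^4 - 2.78*h^3 - 4.13*h^2 - 1.36*h - 0.82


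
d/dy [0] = 0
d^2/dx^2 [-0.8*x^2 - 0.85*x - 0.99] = -1.60000000000000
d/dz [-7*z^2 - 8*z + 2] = -14*z - 8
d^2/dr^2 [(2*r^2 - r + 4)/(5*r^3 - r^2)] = 2*(50*r^4 - 75*r^3 + 615*r^2 - 161*r + 12)/(r^4*(125*r^3 - 75*r^2 + 15*r - 1))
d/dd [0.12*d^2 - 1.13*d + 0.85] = 0.24*d - 1.13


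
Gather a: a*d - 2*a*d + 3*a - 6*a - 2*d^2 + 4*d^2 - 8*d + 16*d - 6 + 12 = a*(-d - 3) + 2*d^2 + 8*d + 6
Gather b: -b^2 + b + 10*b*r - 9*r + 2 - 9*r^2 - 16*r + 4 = -b^2 + b*(10*r + 1) - 9*r^2 - 25*r + 6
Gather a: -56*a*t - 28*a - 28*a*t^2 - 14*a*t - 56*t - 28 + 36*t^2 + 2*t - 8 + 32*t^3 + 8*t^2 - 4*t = a*(-28*t^2 - 70*t - 28) + 32*t^3 + 44*t^2 - 58*t - 36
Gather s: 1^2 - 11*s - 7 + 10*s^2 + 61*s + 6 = 10*s^2 + 50*s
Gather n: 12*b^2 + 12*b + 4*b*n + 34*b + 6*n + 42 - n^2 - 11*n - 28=12*b^2 + 46*b - n^2 + n*(4*b - 5) + 14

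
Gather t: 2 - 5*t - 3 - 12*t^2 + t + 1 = -12*t^2 - 4*t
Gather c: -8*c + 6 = 6 - 8*c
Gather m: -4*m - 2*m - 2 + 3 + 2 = 3 - 6*m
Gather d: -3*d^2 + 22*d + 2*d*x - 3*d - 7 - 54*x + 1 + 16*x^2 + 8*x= -3*d^2 + d*(2*x + 19) + 16*x^2 - 46*x - 6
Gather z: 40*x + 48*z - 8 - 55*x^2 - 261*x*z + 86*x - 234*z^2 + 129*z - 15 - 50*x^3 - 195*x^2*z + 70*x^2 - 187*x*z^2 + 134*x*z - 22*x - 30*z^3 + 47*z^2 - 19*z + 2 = -50*x^3 + 15*x^2 + 104*x - 30*z^3 + z^2*(-187*x - 187) + z*(-195*x^2 - 127*x + 158) - 21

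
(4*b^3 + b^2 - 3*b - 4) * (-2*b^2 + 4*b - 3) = -8*b^5 + 14*b^4 - 2*b^3 - 7*b^2 - 7*b + 12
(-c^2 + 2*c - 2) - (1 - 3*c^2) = 2*c^2 + 2*c - 3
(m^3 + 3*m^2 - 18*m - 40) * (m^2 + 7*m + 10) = m^5 + 10*m^4 + 13*m^3 - 136*m^2 - 460*m - 400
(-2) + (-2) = -4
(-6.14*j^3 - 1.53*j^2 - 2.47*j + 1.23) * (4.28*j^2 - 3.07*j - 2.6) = -26.2792*j^5 + 12.3014*j^4 + 10.0895*j^3 + 16.8253*j^2 + 2.6459*j - 3.198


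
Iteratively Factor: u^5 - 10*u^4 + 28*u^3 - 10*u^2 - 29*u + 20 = (u + 1)*(u^4 - 11*u^3 + 39*u^2 - 49*u + 20) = (u - 1)*(u + 1)*(u^3 - 10*u^2 + 29*u - 20) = (u - 4)*(u - 1)*(u + 1)*(u^2 - 6*u + 5) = (u - 4)*(u - 1)^2*(u + 1)*(u - 5)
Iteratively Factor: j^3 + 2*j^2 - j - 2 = (j - 1)*(j^2 + 3*j + 2) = (j - 1)*(j + 1)*(j + 2)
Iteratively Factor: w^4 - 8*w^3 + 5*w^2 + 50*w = (w)*(w^3 - 8*w^2 + 5*w + 50) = w*(w + 2)*(w^2 - 10*w + 25) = w*(w - 5)*(w + 2)*(w - 5)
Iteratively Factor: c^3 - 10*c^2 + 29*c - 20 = (c - 5)*(c^2 - 5*c + 4) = (c - 5)*(c - 1)*(c - 4)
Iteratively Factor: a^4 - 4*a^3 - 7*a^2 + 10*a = (a + 2)*(a^3 - 6*a^2 + 5*a) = (a - 5)*(a + 2)*(a^2 - a) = a*(a - 5)*(a + 2)*(a - 1)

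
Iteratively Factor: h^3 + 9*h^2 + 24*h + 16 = (h + 4)*(h^2 + 5*h + 4) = (h + 4)^2*(h + 1)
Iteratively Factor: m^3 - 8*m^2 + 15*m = (m)*(m^2 - 8*m + 15) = m*(m - 3)*(m - 5)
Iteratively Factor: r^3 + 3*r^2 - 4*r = (r - 1)*(r^2 + 4*r) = (r - 1)*(r + 4)*(r)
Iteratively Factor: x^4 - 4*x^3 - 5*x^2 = (x - 5)*(x^3 + x^2) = x*(x - 5)*(x^2 + x) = x*(x - 5)*(x + 1)*(x)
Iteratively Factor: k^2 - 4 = (k - 2)*(k + 2)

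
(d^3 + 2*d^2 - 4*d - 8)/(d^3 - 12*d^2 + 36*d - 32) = (d^2 + 4*d + 4)/(d^2 - 10*d + 16)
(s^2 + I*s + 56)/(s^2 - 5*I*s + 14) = (s + 8*I)/(s + 2*I)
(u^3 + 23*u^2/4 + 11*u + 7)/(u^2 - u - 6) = (4*u^2 + 15*u + 14)/(4*(u - 3))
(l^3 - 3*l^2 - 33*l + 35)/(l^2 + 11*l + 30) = (l^2 - 8*l + 7)/(l + 6)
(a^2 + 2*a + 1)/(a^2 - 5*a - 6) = (a + 1)/(a - 6)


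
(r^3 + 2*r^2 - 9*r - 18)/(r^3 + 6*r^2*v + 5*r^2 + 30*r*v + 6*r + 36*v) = (r - 3)/(r + 6*v)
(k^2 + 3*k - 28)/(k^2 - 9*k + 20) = (k + 7)/(k - 5)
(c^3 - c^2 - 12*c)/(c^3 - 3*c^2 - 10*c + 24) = c/(c - 2)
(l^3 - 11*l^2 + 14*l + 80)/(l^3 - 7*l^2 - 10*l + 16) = (l - 5)/(l - 1)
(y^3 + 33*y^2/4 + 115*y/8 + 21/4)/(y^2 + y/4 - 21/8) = (2*y^2 + 13*y + 6)/(2*y - 3)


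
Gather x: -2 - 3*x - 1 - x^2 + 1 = -x^2 - 3*x - 2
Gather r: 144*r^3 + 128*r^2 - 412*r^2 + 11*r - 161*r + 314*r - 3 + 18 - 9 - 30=144*r^3 - 284*r^2 + 164*r - 24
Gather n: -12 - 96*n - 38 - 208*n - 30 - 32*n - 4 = -336*n - 84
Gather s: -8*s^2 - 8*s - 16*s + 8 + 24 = -8*s^2 - 24*s + 32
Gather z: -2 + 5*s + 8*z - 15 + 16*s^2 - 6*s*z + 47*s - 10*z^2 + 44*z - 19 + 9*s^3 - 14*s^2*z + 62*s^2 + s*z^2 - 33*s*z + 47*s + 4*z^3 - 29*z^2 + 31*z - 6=9*s^3 + 78*s^2 + 99*s + 4*z^3 + z^2*(s - 39) + z*(-14*s^2 - 39*s + 83) - 42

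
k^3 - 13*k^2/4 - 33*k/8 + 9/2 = (k - 4)*(k - 3/4)*(k + 3/2)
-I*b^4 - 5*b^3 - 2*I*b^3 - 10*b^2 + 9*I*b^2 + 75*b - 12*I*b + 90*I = (b - 3)*(b + 5)*(b - 6*I)*(-I*b + 1)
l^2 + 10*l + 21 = (l + 3)*(l + 7)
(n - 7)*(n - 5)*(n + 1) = n^3 - 11*n^2 + 23*n + 35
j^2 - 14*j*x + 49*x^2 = (j - 7*x)^2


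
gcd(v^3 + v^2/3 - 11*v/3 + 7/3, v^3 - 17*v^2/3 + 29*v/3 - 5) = v - 1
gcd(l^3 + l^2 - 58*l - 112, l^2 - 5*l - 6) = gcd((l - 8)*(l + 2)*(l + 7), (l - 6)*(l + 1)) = 1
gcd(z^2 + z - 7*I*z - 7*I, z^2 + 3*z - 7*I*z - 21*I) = z - 7*I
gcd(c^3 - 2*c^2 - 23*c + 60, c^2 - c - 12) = c - 4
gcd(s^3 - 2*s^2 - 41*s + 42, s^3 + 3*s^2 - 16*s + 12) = s^2 + 5*s - 6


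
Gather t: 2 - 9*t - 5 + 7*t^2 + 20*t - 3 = 7*t^2 + 11*t - 6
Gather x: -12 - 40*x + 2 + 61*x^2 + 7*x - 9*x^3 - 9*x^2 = -9*x^3 + 52*x^2 - 33*x - 10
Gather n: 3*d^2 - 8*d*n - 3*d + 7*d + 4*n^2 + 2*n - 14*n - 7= 3*d^2 + 4*d + 4*n^2 + n*(-8*d - 12) - 7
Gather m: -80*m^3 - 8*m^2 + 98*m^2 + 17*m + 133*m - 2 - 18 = -80*m^3 + 90*m^2 + 150*m - 20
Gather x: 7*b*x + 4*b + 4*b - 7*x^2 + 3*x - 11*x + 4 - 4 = 8*b - 7*x^2 + x*(7*b - 8)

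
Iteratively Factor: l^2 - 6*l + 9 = (l - 3)*(l - 3)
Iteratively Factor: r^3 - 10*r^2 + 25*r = (r)*(r^2 - 10*r + 25) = r*(r - 5)*(r - 5)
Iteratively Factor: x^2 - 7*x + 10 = (x - 5)*(x - 2)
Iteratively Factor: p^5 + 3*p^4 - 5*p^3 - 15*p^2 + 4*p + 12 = (p - 2)*(p^4 + 5*p^3 + 5*p^2 - 5*p - 6) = (p - 2)*(p - 1)*(p^3 + 6*p^2 + 11*p + 6) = (p - 2)*(p - 1)*(p + 2)*(p^2 + 4*p + 3) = (p - 2)*(p - 1)*(p + 1)*(p + 2)*(p + 3)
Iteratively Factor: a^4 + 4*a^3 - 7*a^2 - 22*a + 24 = (a - 2)*(a^3 + 6*a^2 + 5*a - 12) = (a - 2)*(a + 3)*(a^2 + 3*a - 4) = (a - 2)*(a - 1)*(a + 3)*(a + 4)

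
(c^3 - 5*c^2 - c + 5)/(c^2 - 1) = c - 5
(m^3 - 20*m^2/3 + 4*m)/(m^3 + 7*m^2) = (m^2 - 20*m/3 + 4)/(m*(m + 7))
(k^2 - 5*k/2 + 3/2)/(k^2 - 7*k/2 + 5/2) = (2*k - 3)/(2*k - 5)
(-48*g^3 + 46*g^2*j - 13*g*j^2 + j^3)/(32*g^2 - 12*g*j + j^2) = (-6*g^2 + 5*g*j - j^2)/(4*g - j)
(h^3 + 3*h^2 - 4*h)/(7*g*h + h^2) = (h^2 + 3*h - 4)/(7*g + h)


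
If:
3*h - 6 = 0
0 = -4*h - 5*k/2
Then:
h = 2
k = -16/5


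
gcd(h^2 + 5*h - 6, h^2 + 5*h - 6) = h^2 + 5*h - 6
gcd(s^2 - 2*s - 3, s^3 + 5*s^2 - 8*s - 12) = s + 1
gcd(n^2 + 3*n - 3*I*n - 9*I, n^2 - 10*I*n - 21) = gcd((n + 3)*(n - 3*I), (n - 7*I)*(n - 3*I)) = n - 3*I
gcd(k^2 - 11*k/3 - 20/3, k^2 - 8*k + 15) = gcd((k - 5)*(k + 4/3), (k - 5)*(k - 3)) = k - 5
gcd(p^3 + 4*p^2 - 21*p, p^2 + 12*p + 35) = p + 7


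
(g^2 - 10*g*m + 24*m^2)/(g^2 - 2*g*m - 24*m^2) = (g - 4*m)/(g + 4*m)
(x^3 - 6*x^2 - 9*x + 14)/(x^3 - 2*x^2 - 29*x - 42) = (x - 1)/(x + 3)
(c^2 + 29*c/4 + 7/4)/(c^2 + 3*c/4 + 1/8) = 2*(c + 7)/(2*c + 1)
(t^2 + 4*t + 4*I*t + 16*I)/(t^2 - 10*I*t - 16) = (t^2 + 4*t*(1 + I) + 16*I)/(t^2 - 10*I*t - 16)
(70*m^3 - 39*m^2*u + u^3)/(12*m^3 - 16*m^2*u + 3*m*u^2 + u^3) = (-35*m^2 + 2*m*u + u^2)/(-6*m^2 + 5*m*u + u^2)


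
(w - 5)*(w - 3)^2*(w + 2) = w^4 - 9*w^3 + 17*w^2 + 33*w - 90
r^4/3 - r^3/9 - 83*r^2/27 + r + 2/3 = (r/3 + 1)*(r - 3)*(r - 2/3)*(r + 1/3)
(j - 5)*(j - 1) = j^2 - 6*j + 5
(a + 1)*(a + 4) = a^2 + 5*a + 4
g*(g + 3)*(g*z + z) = g^3*z + 4*g^2*z + 3*g*z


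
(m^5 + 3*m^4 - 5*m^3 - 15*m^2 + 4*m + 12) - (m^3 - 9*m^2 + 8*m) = m^5 + 3*m^4 - 6*m^3 - 6*m^2 - 4*m + 12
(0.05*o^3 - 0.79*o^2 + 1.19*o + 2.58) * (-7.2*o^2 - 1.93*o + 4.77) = -0.36*o^5 + 5.5915*o^4 - 6.8048*o^3 - 24.641*o^2 + 0.696899999999999*o + 12.3066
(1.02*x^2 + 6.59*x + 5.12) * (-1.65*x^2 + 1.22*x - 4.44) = -1.683*x^4 - 9.6291*x^3 - 4.937*x^2 - 23.0132*x - 22.7328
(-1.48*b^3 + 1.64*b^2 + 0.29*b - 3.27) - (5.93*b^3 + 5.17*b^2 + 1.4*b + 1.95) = -7.41*b^3 - 3.53*b^2 - 1.11*b - 5.22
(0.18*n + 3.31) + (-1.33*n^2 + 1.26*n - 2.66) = -1.33*n^2 + 1.44*n + 0.65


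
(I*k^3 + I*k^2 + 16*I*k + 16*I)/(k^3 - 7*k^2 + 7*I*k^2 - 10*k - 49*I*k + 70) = I*(k^3 + k^2 + 16*k + 16)/(k^3 + 7*k^2*(-1 + I) - k*(10 + 49*I) + 70)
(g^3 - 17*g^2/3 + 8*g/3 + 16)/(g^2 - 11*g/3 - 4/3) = (3*g^2 - 5*g - 12)/(3*g + 1)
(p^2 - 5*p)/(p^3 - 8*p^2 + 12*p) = (p - 5)/(p^2 - 8*p + 12)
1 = 1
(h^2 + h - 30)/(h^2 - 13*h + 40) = (h + 6)/(h - 8)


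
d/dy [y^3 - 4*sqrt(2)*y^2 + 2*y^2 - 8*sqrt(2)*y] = 3*y^2 - 8*sqrt(2)*y + 4*y - 8*sqrt(2)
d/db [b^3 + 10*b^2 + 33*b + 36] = 3*b^2 + 20*b + 33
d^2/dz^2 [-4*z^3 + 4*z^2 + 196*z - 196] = 8 - 24*z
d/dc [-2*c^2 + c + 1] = 1 - 4*c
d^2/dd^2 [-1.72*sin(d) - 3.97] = 1.72*sin(d)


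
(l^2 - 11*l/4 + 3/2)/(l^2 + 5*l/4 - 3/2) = (l - 2)/(l + 2)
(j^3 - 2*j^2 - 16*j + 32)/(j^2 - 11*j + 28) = (j^2 + 2*j - 8)/(j - 7)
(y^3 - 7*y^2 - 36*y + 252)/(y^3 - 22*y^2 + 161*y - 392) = (y^2 - 36)/(y^2 - 15*y + 56)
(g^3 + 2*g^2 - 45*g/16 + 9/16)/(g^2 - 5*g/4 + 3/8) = (4*g^2 + 11*g - 3)/(2*(2*g - 1))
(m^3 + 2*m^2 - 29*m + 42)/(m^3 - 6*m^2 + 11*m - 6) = (m + 7)/(m - 1)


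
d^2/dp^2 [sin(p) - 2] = -sin(p)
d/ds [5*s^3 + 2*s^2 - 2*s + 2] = 15*s^2 + 4*s - 2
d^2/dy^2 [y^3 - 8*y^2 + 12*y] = 6*y - 16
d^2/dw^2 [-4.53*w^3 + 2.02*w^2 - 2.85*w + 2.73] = 4.04 - 27.18*w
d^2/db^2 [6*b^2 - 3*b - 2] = 12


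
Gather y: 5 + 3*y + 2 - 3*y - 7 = 0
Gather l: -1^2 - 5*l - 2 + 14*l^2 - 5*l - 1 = 14*l^2 - 10*l - 4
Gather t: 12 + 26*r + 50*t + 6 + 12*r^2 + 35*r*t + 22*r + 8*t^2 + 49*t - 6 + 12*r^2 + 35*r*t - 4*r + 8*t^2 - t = 24*r^2 + 44*r + 16*t^2 + t*(70*r + 98) + 12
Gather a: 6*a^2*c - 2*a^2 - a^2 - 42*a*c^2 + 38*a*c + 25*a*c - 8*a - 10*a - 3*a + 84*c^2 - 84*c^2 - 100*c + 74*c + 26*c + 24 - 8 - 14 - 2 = a^2*(6*c - 3) + a*(-42*c^2 + 63*c - 21)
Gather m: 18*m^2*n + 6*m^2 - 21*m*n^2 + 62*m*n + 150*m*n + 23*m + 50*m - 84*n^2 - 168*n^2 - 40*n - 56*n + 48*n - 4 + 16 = m^2*(18*n + 6) + m*(-21*n^2 + 212*n + 73) - 252*n^2 - 48*n + 12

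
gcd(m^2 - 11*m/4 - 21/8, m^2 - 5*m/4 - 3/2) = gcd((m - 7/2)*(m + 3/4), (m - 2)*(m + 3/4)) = m + 3/4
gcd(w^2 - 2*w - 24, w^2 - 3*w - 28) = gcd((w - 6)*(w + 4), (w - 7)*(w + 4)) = w + 4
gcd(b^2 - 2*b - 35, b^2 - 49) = b - 7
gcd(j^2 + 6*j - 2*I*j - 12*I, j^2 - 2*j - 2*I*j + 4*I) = j - 2*I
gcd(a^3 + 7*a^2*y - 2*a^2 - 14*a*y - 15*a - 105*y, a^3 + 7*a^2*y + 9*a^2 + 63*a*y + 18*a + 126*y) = a^2 + 7*a*y + 3*a + 21*y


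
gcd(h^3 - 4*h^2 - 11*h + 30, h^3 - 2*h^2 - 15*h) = h^2 - 2*h - 15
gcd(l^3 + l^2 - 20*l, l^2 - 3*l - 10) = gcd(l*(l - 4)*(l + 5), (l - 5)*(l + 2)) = 1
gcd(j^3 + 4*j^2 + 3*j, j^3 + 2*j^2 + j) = j^2 + j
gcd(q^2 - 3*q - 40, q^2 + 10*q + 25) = q + 5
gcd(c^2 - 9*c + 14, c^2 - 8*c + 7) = c - 7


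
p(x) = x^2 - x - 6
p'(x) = 2*x - 1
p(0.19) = -6.15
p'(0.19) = -0.62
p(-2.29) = 1.53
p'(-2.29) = -5.58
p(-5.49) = 29.63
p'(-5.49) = -11.98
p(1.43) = -5.39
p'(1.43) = 1.86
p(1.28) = -5.64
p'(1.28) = 1.56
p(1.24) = -5.70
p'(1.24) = 1.48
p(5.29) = 16.69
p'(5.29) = 9.58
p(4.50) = 9.75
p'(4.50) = 8.00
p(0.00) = -6.00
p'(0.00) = -1.00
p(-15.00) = 234.00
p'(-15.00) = -31.00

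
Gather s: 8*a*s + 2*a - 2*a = 8*a*s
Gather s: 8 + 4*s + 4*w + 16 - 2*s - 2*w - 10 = 2*s + 2*w + 14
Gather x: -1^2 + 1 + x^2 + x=x^2 + x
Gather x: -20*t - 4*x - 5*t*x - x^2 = -20*t - x^2 + x*(-5*t - 4)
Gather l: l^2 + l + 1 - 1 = l^2 + l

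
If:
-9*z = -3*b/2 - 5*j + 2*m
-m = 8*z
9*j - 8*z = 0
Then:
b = -206*z/27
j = 8*z/9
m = -8*z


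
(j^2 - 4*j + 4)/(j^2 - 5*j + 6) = (j - 2)/(j - 3)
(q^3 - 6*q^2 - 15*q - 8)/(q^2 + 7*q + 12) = (q^3 - 6*q^2 - 15*q - 8)/(q^2 + 7*q + 12)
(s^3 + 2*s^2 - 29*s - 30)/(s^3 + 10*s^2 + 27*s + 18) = (s - 5)/(s + 3)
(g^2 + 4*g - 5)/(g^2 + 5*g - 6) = (g + 5)/(g + 6)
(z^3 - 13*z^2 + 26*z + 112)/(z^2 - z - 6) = (z^2 - 15*z + 56)/(z - 3)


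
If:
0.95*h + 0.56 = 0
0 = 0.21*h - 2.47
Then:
No Solution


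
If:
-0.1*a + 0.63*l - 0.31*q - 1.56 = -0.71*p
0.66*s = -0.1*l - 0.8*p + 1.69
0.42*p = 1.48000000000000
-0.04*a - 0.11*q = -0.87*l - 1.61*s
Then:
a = -588.242857142857*s - 1690.15782312925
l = -6.6*s - 11.2904761904762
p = 3.52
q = 176.342857142857*s + 525.305442176871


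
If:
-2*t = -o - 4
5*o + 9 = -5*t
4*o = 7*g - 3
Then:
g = -107/105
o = -38/15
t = 11/15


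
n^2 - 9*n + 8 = (n - 8)*(n - 1)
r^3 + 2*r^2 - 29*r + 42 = (r - 3)*(r - 2)*(r + 7)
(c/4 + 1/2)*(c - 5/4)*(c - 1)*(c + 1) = c^4/4 + 3*c^3/16 - 7*c^2/8 - 3*c/16 + 5/8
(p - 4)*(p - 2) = p^2 - 6*p + 8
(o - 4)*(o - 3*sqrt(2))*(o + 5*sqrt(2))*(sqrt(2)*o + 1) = sqrt(2)*o^4 - 4*sqrt(2)*o^3 + 5*o^3 - 28*sqrt(2)*o^2 - 20*o^2 - 30*o + 112*sqrt(2)*o + 120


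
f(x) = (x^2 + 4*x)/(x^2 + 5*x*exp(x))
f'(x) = (2*x + 4)/(x^2 + 5*x*exp(x)) + (x^2 + 4*x)*(-5*x*exp(x) - 2*x - 5*exp(x))/(x^2 + 5*x*exp(x))^2 = (-5*x*exp(x) - 15*exp(x) - 4)/(x^2 + 10*x*exp(x) + 25*exp(2*x))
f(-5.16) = 0.23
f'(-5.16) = -0.15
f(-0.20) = 0.98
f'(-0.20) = -1.02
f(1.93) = 0.16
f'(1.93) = -0.13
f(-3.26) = -0.24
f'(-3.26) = -0.42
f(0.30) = 0.61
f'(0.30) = -0.53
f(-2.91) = -0.41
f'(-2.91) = -0.58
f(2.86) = 0.08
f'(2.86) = -0.06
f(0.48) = 0.52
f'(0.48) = -0.44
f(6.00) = 0.00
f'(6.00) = 0.00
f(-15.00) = 0.73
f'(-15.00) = -0.02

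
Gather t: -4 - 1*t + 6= 2 - t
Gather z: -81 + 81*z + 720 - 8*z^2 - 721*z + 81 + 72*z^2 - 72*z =64*z^2 - 712*z + 720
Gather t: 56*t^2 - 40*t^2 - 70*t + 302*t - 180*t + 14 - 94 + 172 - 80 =16*t^2 + 52*t + 12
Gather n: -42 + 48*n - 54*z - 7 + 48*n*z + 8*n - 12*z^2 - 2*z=n*(48*z + 56) - 12*z^2 - 56*z - 49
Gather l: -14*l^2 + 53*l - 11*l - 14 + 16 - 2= -14*l^2 + 42*l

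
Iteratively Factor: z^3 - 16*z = (z)*(z^2 - 16) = z*(z - 4)*(z + 4)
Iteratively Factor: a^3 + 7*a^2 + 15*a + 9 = (a + 3)*(a^2 + 4*a + 3) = (a + 1)*(a + 3)*(a + 3)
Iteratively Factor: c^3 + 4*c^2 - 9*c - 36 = (c + 3)*(c^2 + c - 12) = (c + 3)*(c + 4)*(c - 3)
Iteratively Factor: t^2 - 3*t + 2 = (t - 2)*(t - 1)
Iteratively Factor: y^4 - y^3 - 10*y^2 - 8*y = (y + 2)*(y^3 - 3*y^2 - 4*y) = (y - 4)*(y + 2)*(y^2 + y) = y*(y - 4)*(y + 2)*(y + 1)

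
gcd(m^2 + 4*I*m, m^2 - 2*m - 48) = 1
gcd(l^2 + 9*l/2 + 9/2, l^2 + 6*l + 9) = l + 3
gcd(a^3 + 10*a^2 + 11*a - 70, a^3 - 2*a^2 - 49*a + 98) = a^2 + 5*a - 14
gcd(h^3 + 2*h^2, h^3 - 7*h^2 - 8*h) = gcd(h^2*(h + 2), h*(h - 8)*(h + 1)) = h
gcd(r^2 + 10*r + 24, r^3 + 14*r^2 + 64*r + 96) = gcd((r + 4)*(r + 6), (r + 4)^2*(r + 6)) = r^2 + 10*r + 24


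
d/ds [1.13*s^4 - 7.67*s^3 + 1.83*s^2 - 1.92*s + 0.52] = 4.52*s^3 - 23.01*s^2 + 3.66*s - 1.92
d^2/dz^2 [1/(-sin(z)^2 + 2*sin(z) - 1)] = 2*(2*sin(z) + 3)/(sin(z) - 1)^3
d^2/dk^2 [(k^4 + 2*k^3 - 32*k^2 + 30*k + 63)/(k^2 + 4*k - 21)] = 2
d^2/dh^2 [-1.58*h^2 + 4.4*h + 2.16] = -3.16000000000000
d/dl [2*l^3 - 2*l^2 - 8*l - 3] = 6*l^2 - 4*l - 8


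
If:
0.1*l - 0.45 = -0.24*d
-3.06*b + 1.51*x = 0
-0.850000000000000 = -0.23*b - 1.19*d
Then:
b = 0.493464052287582*x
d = 0.714285714285714 - 0.0953754050639864*x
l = 0.228900972153567*x + 2.78571428571429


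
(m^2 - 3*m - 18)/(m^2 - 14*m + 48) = (m + 3)/(m - 8)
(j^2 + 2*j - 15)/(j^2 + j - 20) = (j - 3)/(j - 4)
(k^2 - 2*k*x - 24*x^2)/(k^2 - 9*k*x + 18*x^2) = (-k - 4*x)/(-k + 3*x)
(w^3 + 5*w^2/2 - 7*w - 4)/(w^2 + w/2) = w + 2 - 8/w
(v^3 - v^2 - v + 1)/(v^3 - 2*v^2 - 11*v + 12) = (v^2 - 1)/(v^2 - v - 12)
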